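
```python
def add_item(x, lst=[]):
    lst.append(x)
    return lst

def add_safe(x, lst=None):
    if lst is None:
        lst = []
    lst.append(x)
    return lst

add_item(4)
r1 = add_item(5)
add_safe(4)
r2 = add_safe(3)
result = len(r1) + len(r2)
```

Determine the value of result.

Step 1: add_item shares mutable default: after 2 calls, lst = [4, 5], len = 2.
Step 2: add_safe creates fresh list each time: r2 = [3], len = 1.
Step 3: result = 2 + 1 = 3

The answer is 3.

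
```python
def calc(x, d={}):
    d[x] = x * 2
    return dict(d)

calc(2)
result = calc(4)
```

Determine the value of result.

Step 1: Mutable default dict is shared across calls.
Step 2: First call adds 2: 4. Second call adds 4: 8.
Step 3: result = {2: 4, 4: 8}

The answer is {2: 4, 4: 8}.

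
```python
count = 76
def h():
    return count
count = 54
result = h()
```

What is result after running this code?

Step 1: count is first set to 76, then reassigned to 54.
Step 2: h() is called after the reassignment, so it looks up the current global count = 54.
Step 3: result = 54

The answer is 54.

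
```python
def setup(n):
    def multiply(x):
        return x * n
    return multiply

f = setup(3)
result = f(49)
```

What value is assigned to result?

Step 1: setup(3) returns multiply closure with n = 3.
Step 2: f(49) computes 49 * 3 = 147.
Step 3: result = 147

The answer is 147.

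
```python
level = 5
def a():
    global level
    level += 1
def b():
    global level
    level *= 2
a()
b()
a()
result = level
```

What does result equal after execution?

Step 1: level = 5.
Step 2: a(): level = 5 + 1 = 6.
Step 3: b(): level = 6 * 2 = 12.
Step 4: a(): level = 12 + 1 = 13

The answer is 13.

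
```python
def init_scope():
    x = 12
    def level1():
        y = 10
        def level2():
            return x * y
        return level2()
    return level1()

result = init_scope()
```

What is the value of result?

Step 1: x = 12 in init_scope. y = 10 in level1.
Step 2: level2() reads x = 12 and y = 10 from enclosing scopes.
Step 3: result = 12 * 10 = 120

The answer is 120.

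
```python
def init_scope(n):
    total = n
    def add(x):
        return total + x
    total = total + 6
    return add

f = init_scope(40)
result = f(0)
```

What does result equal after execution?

Step 1: init_scope(40) sets total = 40, then total = 40 + 6 = 46.
Step 2: Closures capture by reference, so add sees total = 46.
Step 3: f(0) returns 46 + 0 = 46

The answer is 46.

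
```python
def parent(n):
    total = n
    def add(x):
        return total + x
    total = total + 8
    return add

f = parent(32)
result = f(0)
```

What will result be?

Step 1: parent(32) sets total = 32, then total = 32 + 8 = 40.
Step 2: Closures capture by reference, so add sees total = 40.
Step 3: f(0) returns 40 + 0 = 40

The answer is 40.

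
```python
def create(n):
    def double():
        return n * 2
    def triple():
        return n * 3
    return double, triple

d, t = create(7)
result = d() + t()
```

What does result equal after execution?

Step 1: Both closures capture the same n = 7.
Step 2: d() = 7 * 2 = 14, t() = 7 * 3 = 21.
Step 3: result = 14 + 21 = 35

The answer is 35.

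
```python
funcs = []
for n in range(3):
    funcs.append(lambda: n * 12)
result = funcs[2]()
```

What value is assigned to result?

Step 1: All lambdas reference the same variable n (late binding).
Step 2: After the loop, n = 2. Every lambda returns n * 12.
Step 3: funcs[2]() = 2 * 12 = 24

The answer is 24.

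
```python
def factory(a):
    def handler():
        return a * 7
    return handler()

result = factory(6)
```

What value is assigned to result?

Step 1: factory(6) binds parameter a = 6.
Step 2: handler() accesses a = 6 from enclosing scope.
Step 3: result = 6 * 7 = 42

The answer is 42.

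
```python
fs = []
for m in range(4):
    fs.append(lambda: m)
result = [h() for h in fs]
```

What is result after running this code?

Step 1: All 4 lambdas share the same variable m.
Step 2: After the loop, m = 3.
Step 3: Each call returns 3. result = [3, 3, 3, 3]

The answer is [3, 3, 3, 3].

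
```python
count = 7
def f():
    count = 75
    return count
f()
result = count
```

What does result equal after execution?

Step 1: count = 7 globally.
Step 2: f() creates a LOCAL count = 75 (no global keyword!).
Step 3: The global count is unchanged. result = 7

The answer is 7.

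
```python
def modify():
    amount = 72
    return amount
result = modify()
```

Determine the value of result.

Step 1: modify() defines amount = 72 in its local scope.
Step 2: return amount finds the local variable amount = 72.
Step 3: result = 72

The answer is 72.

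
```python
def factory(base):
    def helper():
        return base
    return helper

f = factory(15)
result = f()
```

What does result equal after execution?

Step 1: factory(15) creates closure capturing base = 15.
Step 2: f() returns the captured base = 15.
Step 3: result = 15

The answer is 15.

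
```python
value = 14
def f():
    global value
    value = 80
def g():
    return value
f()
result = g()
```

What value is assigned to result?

Step 1: value = 14.
Step 2: f() sets global value = 80.
Step 3: g() reads global value = 80. result = 80

The answer is 80.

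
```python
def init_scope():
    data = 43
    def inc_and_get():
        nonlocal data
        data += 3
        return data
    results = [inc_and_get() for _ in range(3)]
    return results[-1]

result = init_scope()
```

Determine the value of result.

Step 1: data = 43.
Step 2: Three calls to inc_and_get(), each adding 3.
Step 3: Last value = 43 + 3 * 3 = 52

The answer is 52.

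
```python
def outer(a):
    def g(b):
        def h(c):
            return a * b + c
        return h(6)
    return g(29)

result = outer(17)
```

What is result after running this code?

Step 1: a = 17, b = 29, c = 6.
Step 2: h() computes a * b + c = 17 * 29 + 6 = 499.
Step 3: result = 499

The answer is 499.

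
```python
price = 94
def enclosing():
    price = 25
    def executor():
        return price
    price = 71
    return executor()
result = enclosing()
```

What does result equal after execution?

Step 1: enclosing() sets price = 25, then later price = 71.
Step 2: executor() is called after price is reassigned to 71. Closures capture variables by reference, not by value.
Step 3: result = 71

The answer is 71.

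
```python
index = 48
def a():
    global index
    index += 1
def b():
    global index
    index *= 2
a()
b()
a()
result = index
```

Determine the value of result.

Step 1: index = 48.
Step 2: a(): index = 48 + 1 = 49.
Step 3: b(): index = 49 * 2 = 98.
Step 4: a(): index = 98 + 1 = 99

The answer is 99.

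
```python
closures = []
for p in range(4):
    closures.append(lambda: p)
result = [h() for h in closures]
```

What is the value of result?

Step 1: All 4 lambdas share the same variable p.
Step 2: After the loop, p = 3.
Step 3: Each call returns 3. result = [3, 3, 3, 3]

The answer is [3, 3, 3, 3].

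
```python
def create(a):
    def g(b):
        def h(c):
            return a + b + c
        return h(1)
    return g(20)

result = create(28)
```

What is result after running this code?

Step 1: a = 28, b = 20, c = 1 across three nested scopes.
Step 2: h() accesses all three via LEGB rule.
Step 3: result = 28 + 20 + 1 = 49

The answer is 49.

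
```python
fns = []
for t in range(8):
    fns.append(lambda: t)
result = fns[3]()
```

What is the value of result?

Step 1: The loop creates 8 lambdas, all referencing the same variable t.
Step 2: After the loop, t = 7 (final value).
Step 3: fns[3]() looks up t at call time and finds 7. This is the late binding gotcha. result = 7

The answer is 7.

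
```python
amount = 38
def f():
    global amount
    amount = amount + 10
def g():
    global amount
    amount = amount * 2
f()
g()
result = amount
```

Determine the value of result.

Step 1: amount = 38.
Step 2: f() adds 10: amount = 38 + 10 = 48.
Step 3: g() doubles: amount = 48 * 2 = 96.
Step 4: result = 96

The answer is 96.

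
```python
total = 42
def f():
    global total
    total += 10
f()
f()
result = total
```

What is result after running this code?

Step 1: total = 42.
Step 2: First f(): total = 42 + 10 = 52.
Step 3: Second f(): total = 52 + 10 = 62. result = 62

The answer is 62.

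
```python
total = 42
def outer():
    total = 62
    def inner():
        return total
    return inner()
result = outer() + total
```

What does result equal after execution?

Step 1: Global total = 42. outer() shadows with total = 62.
Step 2: inner() returns enclosing total = 62. outer() = 62.
Step 3: result = 62 + global total (42) = 104

The answer is 104.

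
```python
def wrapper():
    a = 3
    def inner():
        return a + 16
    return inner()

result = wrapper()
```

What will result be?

Step 1: wrapper() defines a = 3.
Step 2: inner() reads a = 3 from enclosing scope, returns 3 + 16 = 19.
Step 3: result = 19

The answer is 19.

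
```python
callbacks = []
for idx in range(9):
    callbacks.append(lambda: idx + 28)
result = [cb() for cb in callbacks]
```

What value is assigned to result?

Step 1: All lambdas capture idx by reference. After the loop, idx = 8.
Step 2: Each call returns 8 + 28 = 36.
Step 3: result = [36, 36, 36, 36, 36, 36, 36, 36, 36]

The answer is [36, 36, 36, 36, 36, 36, 36, 36, 36].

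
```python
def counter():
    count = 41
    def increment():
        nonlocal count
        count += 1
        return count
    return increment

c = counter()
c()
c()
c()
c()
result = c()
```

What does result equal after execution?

Step 1: counter() creates closure with count = 41.
Step 2: Each c() call increments count via nonlocal. After 5 calls: 41 + 5 = 46.
Step 3: result = 46

The answer is 46.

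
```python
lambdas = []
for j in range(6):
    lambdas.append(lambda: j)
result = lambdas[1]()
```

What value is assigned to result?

Step 1: The loop creates 6 lambdas, all referencing the same variable j.
Step 2: After the loop, j = 5 (final value).
Step 3: lambdas[1]() looks up j at call time and finds 5. This is the late binding gotcha. result = 5

The answer is 5.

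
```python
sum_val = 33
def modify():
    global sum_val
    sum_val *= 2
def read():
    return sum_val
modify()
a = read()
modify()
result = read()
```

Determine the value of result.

Step 1: sum_val = 33.
Step 2: First modify(): sum_val = 33 * 2 = 66.
Step 3: Second modify(): sum_val = 66 * 2 = 132.
Step 4: read() returns 132

The answer is 132.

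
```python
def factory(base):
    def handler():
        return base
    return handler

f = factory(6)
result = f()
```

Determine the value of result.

Step 1: factory(6) creates closure capturing base = 6.
Step 2: f() returns the captured base = 6.
Step 3: result = 6

The answer is 6.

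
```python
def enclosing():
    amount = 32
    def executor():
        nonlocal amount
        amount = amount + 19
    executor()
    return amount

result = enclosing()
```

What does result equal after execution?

Step 1: enclosing() sets amount = 32.
Step 2: executor() uses nonlocal to modify amount in enclosing's scope: amount = 32 + 19 = 51.
Step 3: enclosing() returns the modified amount = 51

The answer is 51.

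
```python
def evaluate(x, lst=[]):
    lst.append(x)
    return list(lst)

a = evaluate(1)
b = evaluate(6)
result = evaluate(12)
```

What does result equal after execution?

Step 1: Default list is shared. list() creates copies for return values.
Step 2: Internal list grows: [1] -> [1, 6] -> [1, 6, 12].
Step 3: result = [1, 6, 12]

The answer is [1, 6, 12].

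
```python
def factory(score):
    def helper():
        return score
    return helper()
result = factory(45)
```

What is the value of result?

Step 1: factory(45) binds parameter score = 45.
Step 2: helper() looks up score in enclosing scope and finds the parameter score = 45.
Step 3: result = 45

The answer is 45.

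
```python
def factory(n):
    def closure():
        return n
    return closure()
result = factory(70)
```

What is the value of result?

Step 1: factory(70) binds parameter n = 70.
Step 2: closure() looks up n in enclosing scope and finds the parameter n = 70.
Step 3: result = 70

The answer is 70.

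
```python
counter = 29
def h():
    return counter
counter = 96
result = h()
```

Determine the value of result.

Step 1: counter is first set to 29, then reassigned to 96.
Step 2: h() is called after the reassignment, so it looks up the current global counter = 96.
Step 3: result = 96

The answer is 96.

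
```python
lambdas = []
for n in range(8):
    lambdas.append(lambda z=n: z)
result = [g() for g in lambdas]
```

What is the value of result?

Step 1: Default arg z=n captures n at each iteration.
Step 2: Each lambda has its own default: 0, 1, ..., 7.
Step 3: result = [0, 1, 2, 3, 4, 5, 6, 7]

The answer is [0, 1, 2, 3, 4, 5, 6, 7].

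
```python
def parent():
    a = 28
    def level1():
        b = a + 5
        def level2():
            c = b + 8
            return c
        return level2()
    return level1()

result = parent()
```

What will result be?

Step 1: a = 28. b = a + 5 = 33.
Step 2: c = b + 8 = 33 + 8 = 41.
Step 3: result = 41

The answer is 41.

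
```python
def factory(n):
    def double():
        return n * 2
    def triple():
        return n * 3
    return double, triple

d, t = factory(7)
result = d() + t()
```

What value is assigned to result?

Step 1: Both closures capture the same n = 7.
Step 2: d() = 7 * 2 = 14, t() = 7 * 3 = 21.
Step 3: result = 14 + 21 = 35

The answer is 35.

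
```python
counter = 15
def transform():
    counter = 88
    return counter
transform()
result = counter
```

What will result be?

Step 1: Global counter = 15.
Step 2: transform() creates local counter = 88 (shadow, not modification).
Step 3: After transform() returns, global counter is unchanged. result = 15

The answer is 15.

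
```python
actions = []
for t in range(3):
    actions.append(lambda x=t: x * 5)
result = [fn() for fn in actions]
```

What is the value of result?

Step 1: Default arg x=t captures t at each iteration.
Step 2: actions[k] has x defaulting to k, returns k * 5.
Step 3: result = [0, 5, 10]

The answer is [0, 5, 10].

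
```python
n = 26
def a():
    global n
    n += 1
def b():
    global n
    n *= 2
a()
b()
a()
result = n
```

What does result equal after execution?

Step 1: n = 26.
Step 2: a(): n = 26 + 1 = 27.
Step 3: b(): n = 27 * 2 = 54.
Step 4: a(): n = 54 + 1 = 55

The answer is 55.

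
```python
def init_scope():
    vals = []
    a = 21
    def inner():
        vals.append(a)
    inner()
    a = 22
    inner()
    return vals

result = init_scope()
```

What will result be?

Step 1: a = 21. inner() appends current a to vals.
Step 2: First inner(): appends 21. Then a = 22.
Step 3: Second inner(): appends 22 (closure sees updated a). result = [21, 22]

The answer is [21, 22].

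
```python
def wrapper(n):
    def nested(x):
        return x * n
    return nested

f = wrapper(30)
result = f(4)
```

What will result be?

Step 1: wrapper(30) creates a closure capturing n = 30.
Step 2: f(4) computes 4 * 30 = 120.
Step 3: result = 120

The answer is 120.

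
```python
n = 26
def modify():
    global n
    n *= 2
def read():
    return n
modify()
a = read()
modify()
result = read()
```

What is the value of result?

Step 1: n = 26.
Step 2: First modify(): n = 26 * 2 = 52.
Step 3: Second modify(): n = 52 * 2 = 104.
Step 4: read() returns 104

The answer is 104.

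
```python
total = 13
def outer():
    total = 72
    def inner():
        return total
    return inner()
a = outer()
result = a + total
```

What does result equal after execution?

Step 1: outer() has local total = 72. inner() reads from enclosing.
Step 2: outer() returns 72. Global total = 13 unchanged.
Step 3: result = 72 + 13 = 85

The answer is 85.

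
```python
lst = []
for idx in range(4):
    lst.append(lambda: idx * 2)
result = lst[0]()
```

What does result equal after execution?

Step 1: All lambdas reference the same variable idx (late binding).
Step 2: After the loop, idx = 3. Every lambda returns idx * 2.
Step 3: lst[0]() = 3 * 2 = 6

The answer is 6.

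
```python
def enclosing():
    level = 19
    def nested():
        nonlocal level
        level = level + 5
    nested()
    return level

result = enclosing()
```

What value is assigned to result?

Step 1: enclosing() sets level = 19.
Step 2: nested() uses nonlocal to modify level in enclosing's scope: level = 19 + 5 = 24.
Step 3: enclosing() returns the modified level = 24

The answer is 24.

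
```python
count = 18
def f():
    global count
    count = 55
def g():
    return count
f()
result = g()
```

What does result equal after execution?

Step 1: count = 18.
Step 2: f() sets global count = 55.
Step 3: g() reads global count = 55. result = 55

The answer is 55.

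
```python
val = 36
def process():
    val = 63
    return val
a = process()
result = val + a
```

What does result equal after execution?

Step 1: Global val = 36. process() returns local val = 63.
Step 2: a = 63. Global val still = 36.
Step 3: result = 36 + 63 = 99

The answer is 99.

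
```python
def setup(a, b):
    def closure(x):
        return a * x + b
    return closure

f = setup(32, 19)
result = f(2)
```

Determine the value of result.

Step 1: setup(32, 19) captures a = 32, b = 19.
Step 2: f(2) computes 32 * 2 + 19 = 83.
Step 3: result = 83

The answer is 83.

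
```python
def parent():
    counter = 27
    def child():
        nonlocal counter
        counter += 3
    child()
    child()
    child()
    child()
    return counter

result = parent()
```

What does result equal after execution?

Step 1: counter starts at 27.
Step 2: child() is called 4 times, each adding 3.
Step 3: counter = 27 + 3 * 4 = 39

The answer is 39.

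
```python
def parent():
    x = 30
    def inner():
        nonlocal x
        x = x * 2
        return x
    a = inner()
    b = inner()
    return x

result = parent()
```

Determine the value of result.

Step 1: x starts at 30.
Step 2: First inner(): x = 30 * 2 = 60.
Step 3: Second inner(): x = 60 * 2 = 120.
Step 4: result = 120

The answer is 120.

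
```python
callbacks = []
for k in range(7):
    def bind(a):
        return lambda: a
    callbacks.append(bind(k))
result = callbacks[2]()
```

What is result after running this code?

Step 1: bind(k) creates a new scope capturing a = k at call time.
Step 2: callbacks[2] = bind(2), so its lambda captures a = 2.
Step 3: result = 2 (closure factory fixes late binding)

The answer is 2.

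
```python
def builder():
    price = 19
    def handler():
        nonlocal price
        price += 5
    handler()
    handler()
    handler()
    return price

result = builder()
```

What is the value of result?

Step 1: price starts at 19.
Step 2: handler() is called 3 times, each adding 5.
Step 3: price = 19 + 5 * 3 = 34

The answer is 34.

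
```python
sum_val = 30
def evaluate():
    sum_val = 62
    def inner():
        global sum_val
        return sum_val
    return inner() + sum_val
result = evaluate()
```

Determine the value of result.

Step 1: Global sum_val = 30. evaluate() shadows with local sum_val = 62.
Step 2: inner() uses global keyword, so inner() returns global sum_val = 30.
Step 3: evaluate() returns 30 + 62 = 92

The answer is 92.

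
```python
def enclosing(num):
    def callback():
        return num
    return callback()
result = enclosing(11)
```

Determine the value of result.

Step 1: enclosing(11) binds parameter num = 11.
Step 2: callback() looks up num in enclosing scope and finds the parameter num = 11.
Step 3: result = 11

The answer is 11.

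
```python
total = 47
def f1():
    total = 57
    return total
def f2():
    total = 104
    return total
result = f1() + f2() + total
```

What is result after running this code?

Step 1: Each function shadows global total with its own local.
Step 2: f1() returns 57, f2() returns 104.
Step 3: Global total = 47 is unchanged. result = 57 + 104 + 47 = 208

The answer is 208.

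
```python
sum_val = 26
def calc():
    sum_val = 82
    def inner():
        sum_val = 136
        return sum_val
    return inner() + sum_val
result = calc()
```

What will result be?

Step 1: calc() has local sum_val = 82. inner() has local sum_val = 136.
Step 2: inner() returns its local sum_val = 136.
Step 3: calc() returns 136 + its own sum_val (82) = 218

The answer is 218.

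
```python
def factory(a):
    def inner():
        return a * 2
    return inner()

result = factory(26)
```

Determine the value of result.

Step 1: factory(26) binds parameter a = 26.
Step 2: inner() accesses a = 26 from enclosing scope.
Step 3: result = 26 * 2 = 52

The answer is 52.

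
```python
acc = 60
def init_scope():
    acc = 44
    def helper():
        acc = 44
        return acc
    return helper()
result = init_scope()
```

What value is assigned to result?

Step 1: Three scopes define acc: global (60), init_scope (44), helper (44).
Step 2: helper() has its own local acc = 44, which shadows both enclosing and global.
Step 3: result = 44 (local wins in LEGB)

The answer is 44.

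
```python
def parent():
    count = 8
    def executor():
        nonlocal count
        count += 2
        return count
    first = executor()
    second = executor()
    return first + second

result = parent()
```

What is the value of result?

Step 1: count starts at 8.
Step 2: First call: count = 8 + 2 = 10, returns 10.
Step 3: Second call: count = 10 + 2 = 12, returns 12.
Step 4: result = 10 + 12 = 22

The answer is 22.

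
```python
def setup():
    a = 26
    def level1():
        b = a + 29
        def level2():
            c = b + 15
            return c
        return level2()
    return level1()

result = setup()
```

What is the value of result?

Step 1: a = 26. b = a + 29 = 55.
Step 2: c = b + 15 = 55 + 15 = 70.
Step 3: result = 70

The answer is 70.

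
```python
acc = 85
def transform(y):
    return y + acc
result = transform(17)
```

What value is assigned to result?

Step 1: acc = 85 is defined globally.
Step 2: transform(17) uses parameter y = 17 and looks up acc from global scope = 85.
Step 3: result = 17 + 85 = 102

The answer is 102.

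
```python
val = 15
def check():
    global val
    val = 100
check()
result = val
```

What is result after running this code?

Step 1: val = 15 globally.
Step 2: check() declares global val and sets it to 100.
Step 3: After check(), global val = 100. result = 100

The answer is 100.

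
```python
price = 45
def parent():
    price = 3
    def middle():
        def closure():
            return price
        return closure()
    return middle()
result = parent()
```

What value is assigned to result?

Step 1: parent() defines price = 3. middle() and closure() have no local price.
Step 2: closure() checks local (none), enclosing middle() (none), enclosing parent() and finds price = 3.
Step 3: result = 3

The answer is 3.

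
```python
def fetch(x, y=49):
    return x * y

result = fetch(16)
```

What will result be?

Step 1: fetch(16) uses default y = 49.
Step 2: Returns 16 * 49 = 784.
Step 3: result = 784

The answer is 784.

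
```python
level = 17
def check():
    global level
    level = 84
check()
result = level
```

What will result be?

Step 1: level = 17 globally.
Step 2: check() declares global level and sets it to 84.
Step 3: After check(), global level = 84. result = 84

The answer is 84.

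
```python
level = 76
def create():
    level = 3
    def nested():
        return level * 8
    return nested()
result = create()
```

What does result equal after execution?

Step 1: create() shadows global level with level = 3.
Step 2: nested() finds level = 3 in enclosing scope, computes 3 * 8 = 24.
Step 3: result = 24

The answer is 24.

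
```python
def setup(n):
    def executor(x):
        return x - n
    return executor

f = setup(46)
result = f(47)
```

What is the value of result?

Step 1: setup(46) creates a closure capturing n = 46.
Step 2: f(47) computes 47 - 46 = 1.
Step 3: result = 1

The answer is 1.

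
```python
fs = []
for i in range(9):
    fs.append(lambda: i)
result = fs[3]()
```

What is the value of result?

Step 1: The loop creates 9 lambdas, all referencing the same variable i.
Step 2: After the loop, i = 8 (final value).
Step 3: fs[3]() looks up i at call time and finds 8. This is the late binding gotcha. result = 8

The answer is 8.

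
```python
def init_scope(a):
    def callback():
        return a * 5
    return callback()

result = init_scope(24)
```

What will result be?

Step 1: init_scope(24) binds parameter a = 24.
Step 2: callback() accesses a = 24 from enclosing scope.
Step 3: result = 24 * 5 = 120

The answer is 120.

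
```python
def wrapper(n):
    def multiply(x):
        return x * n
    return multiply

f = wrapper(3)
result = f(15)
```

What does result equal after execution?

Step 1: wrapper(3) returns multiply closure with n = 3.
Step 2: f(15) computes 15 * 3 = 45.
Step 3: result = 45

The answer is 45.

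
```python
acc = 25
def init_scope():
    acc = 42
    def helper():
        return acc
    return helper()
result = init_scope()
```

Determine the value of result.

Step 1: acc = 25 globally, but init_scope() defines acc = 42 locally.
Step 2: helper() looks up acc. Not in local scope, so checks enclosing scope (init_scope) and finds acc = 42.
Step 3: result = 42

The answer is 42.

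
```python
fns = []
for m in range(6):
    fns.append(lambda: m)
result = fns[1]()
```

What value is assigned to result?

Step 1: The loop creates 6 lambdas, all referencing the same variable m.
Step 2: After the loop, m = 5 (final value).
Step 3: fns[1]() looks up m at call time and finds 5. This is the late binding gotcha. result = 5

The answer is 5.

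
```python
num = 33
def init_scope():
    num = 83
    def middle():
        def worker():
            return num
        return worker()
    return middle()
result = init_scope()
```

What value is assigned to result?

Step 1: init_scope() defines num = 83. middle() and worker() have no local num.
Step 2: worker() checks local (none), enclosing middle() (none), enclosing init_scope() and finds num = 83.
Step 3: result = 83

The answer is 83.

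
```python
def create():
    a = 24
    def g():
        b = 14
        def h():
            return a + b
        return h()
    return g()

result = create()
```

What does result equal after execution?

Step 1: create() defines a = 24. g() defines b = 14.
Step 2: h() accesses both from enclosing scopes: a = 24, b = 14.
Step 3: result = 24 + 14 = 38

The answer is 38.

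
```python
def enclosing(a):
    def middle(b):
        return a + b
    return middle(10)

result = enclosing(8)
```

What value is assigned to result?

Step 1: enclosing(8) passes a = 8.
Step 2: middle(10) has b = 10, reads a = 8 from enclosing.
Step 3: result = 8 + 10 = 18

The answer is 18.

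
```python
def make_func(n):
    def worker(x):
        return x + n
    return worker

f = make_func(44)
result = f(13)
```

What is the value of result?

Step 1: make_func(44) creates a closure that captures n = 44.
Step 2: f(13) calls the closure with x = 13, returning 13 + 44 = 57.
Step 3: result = 57

The answer is 57.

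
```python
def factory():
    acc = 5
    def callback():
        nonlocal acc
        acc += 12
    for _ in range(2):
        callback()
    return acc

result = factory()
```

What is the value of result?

Step 1: acc = 5.
Step 2: callback() is called 2 times in a loop, each adding 12 via nonlocal.
Step 3: acc = 5 + 12 * 2 = 29

The answer is 29.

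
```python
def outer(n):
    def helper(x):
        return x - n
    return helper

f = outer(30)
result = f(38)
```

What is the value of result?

Step 1: outer(30) creates a closure capturing n = 30.
Step 2: f(38) computes 38 - 30 = 8.
Step 3: result = 8

The answer is 8.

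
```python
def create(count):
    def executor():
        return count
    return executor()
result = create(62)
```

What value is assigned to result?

Step 1: create(62) binds parameter count = 62.
Step 2: executor() looks up count in enclosing scope and finds the parameter count = 62.
Step 3: result = 62

The answer is 62.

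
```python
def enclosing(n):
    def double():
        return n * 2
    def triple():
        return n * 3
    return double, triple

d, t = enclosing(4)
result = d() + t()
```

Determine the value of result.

Step 1: Both closures capture the same n = 4.
Step 2: d() = 4 * 2 = 8, t() = 4 * 3 = 12.
Step 3: result = 8 + 12 = 20

The answer is 20.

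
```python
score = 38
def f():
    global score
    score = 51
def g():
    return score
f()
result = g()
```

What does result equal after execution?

Step 1: score = 38.
Step 2: f() sets global score = 51.
Step 3: g() reads global score = 51. result = 51

The answer is 51.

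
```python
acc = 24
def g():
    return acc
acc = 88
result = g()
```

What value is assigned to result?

Step 1: acc is first set to 24, then reassigned to 88.
Step 2: g() is called after the reassignment, so it looks up the current global acc = 88.
Step 3: result = 88

The answer is 88.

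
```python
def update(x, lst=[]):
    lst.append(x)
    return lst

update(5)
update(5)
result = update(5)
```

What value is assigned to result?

Step 1: Mutable default argument gotcha! The list [] is created once.
Step 2: Each call appends to the SAME list: [5], [5, 5], [5, 5, 5].
Step 3: result = [5, 5, 5]

The answer is [5, 5, 5].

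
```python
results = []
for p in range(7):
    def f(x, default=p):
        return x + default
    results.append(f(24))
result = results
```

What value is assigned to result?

Step 1: Default argument default=p is evaluated at function definition time.
Step 2: Each iteration creates f with default = current p value.
Step 3: f(24) returns 24 + default. results = [24, 25, 26, 27, 28, 29, 30]

The answer is [24, 25, 26, 27, 28, 29, 30].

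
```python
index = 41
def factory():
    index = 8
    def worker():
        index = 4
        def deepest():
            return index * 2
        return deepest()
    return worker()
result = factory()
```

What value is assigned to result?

Step 1: deepest() looks up index through LEGB: not local, finds index = 4 in enclosing worker().
Step 2: Returns 4 * 2 = 8.
Step 3: result = 8

The answer is 8.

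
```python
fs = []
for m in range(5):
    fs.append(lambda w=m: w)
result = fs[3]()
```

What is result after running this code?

Step 1: Default argument w=m captures m's value at each iteration.
Step 2: fs[3] captured w = 3 when m was 3.
Step 3: result = 3

The answer is 3.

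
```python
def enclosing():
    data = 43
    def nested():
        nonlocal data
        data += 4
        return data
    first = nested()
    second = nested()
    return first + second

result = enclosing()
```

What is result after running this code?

Step 1: data starts at 43.
Step 2: First call: data = 43 + 4 = 47, returns 47.
Step 3: Second call: data = 47 + 4 = 51, returns 51.
Step 4: result = 47 + 51 = 98

The answer is 98.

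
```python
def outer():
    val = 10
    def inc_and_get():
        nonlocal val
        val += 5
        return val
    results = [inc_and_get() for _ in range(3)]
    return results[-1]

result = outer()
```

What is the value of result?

Step 1: val = 10.
Step 2: Three calls to inc_and_get(), each adding 5.
Step 3: Last value = 10 + 5 * 3 = 25

The answer is 25.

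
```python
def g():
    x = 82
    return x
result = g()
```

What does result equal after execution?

Step 1: g() defines x = 82 in its local scope.
Step 2: return x finds the local variable x = 82.
Step 3: result = 82

The answer is 82.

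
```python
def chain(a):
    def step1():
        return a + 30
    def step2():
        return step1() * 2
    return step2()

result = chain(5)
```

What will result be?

Step 1: chain(5) captures a = 5.
Step 2: step2() calls step1() which returns 5 + 30 = 35.
Step 3: step2() returns 35 * 2 = 70

The answer is 70.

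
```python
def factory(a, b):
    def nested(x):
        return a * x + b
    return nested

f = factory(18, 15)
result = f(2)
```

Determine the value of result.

Step 1: factory(18, 15) captures a = 18, b = 15.
Step 2: f(2) computes 18 * 2 + 15 = 51.
Step 3: result = 51

The answer is 51.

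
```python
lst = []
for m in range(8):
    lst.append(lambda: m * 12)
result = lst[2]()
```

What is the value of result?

Step 1: All lambdas reference the same variable m (late binding).
Step 2: After the loop, m = 7. Every lambda returns m * 12.
Step 3: lst[2]() = 7 * 12 = 84

The answer is 84.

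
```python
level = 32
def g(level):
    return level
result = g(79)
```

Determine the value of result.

Step 1: Global level = 32.
Step 2: g(79) takes parameter level = 79, which shadows the global.
Step 3: result = 79

The answer is 79.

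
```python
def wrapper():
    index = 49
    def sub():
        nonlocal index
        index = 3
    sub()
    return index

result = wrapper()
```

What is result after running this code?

Step 1: wrapper() sets index = 49.
Step 2: sub() uses nonlocal to reassign index = 3.
Step 3: result = 3

The answer is 3.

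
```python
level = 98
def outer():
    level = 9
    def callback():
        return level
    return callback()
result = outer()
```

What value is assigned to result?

Step 1: level = 98 globally, but outer() defines level = 9 locally.
Step 2: callback() looks up level. Not in local scope, so checks enclosing scope (outer) and finds level = 9.
Step 3: result = 9

The answer is 9.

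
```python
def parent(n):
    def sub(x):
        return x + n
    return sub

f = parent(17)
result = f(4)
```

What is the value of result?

Step 1: parent(17) creates a closure that captures n = 17.
Step 2: f(4) calls the closure with x = 4, returning 4 + 17 = 21.
Step 3: result = 21

The answer is 21.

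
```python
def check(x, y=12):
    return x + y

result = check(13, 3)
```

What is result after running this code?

Step 1: check(13, 3) overrides default y with 3.
Step 2: Returns 13 + 3 = 16.
Step 3: result = 16

The answer is 16.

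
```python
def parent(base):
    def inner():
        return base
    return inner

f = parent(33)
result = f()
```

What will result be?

Step 1: parent(33) creates closure capturing base = 33.
Step 2: f() returns the captured base = 33.
Step 3: result = 33

The answer is 33.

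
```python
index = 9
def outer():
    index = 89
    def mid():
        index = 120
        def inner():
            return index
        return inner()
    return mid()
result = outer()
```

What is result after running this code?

Step 1: Three levels of shadowing: global 9, outer 89, mid 120.
Step 2: inner() finds index = 120 in enclosing mid() scope.
Step 3: result = 120

The answer is 120.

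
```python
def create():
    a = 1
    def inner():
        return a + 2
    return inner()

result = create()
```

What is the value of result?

Step 1: create() defines a = 1.
Step 2: inner() reads a = 1 from enclosing scope, returns 1 + 2 = 3.
Step 3: result = 3

The answer is 3.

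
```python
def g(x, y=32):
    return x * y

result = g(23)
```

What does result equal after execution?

Step 1: g(23) uses default y = 32.
Step 2: Returns 23 * 32 = 736.
Step 3: result = 736

The answer is 736.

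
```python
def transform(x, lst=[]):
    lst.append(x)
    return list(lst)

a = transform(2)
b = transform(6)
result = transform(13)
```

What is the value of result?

Step 1: Default list is shared. list() creates copies for return values.
Step 2: Internal list grows: [2] -> [2, 6] -> [2, 6, 13].
Step 3: result = [2, 6, 13]

The answer is [2, 6, 13].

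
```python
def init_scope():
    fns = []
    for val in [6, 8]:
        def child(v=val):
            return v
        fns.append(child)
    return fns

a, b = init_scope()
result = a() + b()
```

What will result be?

Step 1: Default argument v=val captures val at each iteration.
Step 2: a() returns 6 (captured at first iteration), b() returns 8 (captured at second).
Step 3: result = 6 + 8 = 14

The answer is 14.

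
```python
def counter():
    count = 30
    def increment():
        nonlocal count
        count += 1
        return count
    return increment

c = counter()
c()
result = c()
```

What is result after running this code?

Step 1: counter() creates closure with count = 30.
Step 2: Each c() call increments count via nonlocal. After 2 calls: 30 + 2 = 32.
Step 3: result = 32

The answer is 32.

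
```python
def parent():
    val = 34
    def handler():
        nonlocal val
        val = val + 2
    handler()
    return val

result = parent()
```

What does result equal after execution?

Step 1: parent() sets val = 34.
Step 2: handler() uses nonlocal to modify val in parent's scope: val = 34 + 2 = 36.
Step 3: parent() returns the modified val = 36

The answer is 36.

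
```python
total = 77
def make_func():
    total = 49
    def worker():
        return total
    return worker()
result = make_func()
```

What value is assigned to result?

Step 1: total = 77 globally, but make_func() defines total = 49 locally.
Step 2: worker() looks up total. Not in local scope, so checks enclosing scope (make_func) and finds total = 49.
Step 3: result = 49

The answer is 49.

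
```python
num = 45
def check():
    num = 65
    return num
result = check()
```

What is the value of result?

Step 1: Global num = 45.
Step 2: check() creates local num = 65, shadowing the global.
Step 3: Returns local num = 65. result = 65

The answer is 65.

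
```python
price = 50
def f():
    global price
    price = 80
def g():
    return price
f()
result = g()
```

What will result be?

Step 1: price = 50.
Step 2: f() sets global price = 80.
Step 3: g() reads global price = 80. result = 80

The answer is 80.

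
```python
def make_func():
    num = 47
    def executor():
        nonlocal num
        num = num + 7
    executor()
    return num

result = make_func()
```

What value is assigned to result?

Step 1: make_func() sets num = 47.
Step 2: executor() uses nonlocal to modify num in make_func's scope: num = 47 + 7 = 54.
Step 3: make_func() returns the modified num = 54

The answer is 54.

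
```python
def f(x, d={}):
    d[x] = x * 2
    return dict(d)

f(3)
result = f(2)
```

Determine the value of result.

Step 1: Mutable default dict is shared across calls.
Step 2: First call adds 3: 6. Second call adds 2: 4.
Step 3: result = {3: 6, 2: 4}

The answer is {3: 6, 2: 4}.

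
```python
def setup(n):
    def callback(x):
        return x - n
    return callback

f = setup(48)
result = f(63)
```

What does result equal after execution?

Step 1: setup(48) creates a closure capturing n = 48.
Step 2: f(63) computes 63 - 48 = 15.
Step 3: result = 15

The answer is 15.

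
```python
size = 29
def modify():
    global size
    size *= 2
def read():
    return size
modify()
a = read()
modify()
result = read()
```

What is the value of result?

Step 1: size = 29.
Step 2: First modify(): size = 29 * 2 = 58.
Step 3: Second modify(): size = 58 * 2 = 116.
Step 4: read() returns 116

The answer is 116.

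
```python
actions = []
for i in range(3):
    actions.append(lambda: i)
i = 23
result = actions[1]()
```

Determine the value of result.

Step 1: Lambdas capture the variable i by reference, not by value.
Step 2: After the loop, i is reassigned to 23.
Step 3: actions[1]() looks up the current i = 23. result = 23

The answer is 23.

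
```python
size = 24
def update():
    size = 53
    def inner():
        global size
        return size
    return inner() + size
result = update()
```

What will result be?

Step 1: Global size = 24. update() shadows with local size = 53.
Step 2: inner() uses global keyword, so inner() returns global size = 24.
Step 3: update() returns 24 + 53 = 77

The answer is 77.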